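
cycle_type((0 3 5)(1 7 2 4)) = 3.4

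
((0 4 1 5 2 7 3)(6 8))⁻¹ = (0 3 7 2 5 1 4)(6 8)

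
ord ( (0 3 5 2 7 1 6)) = 7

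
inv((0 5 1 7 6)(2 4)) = (0 6 7 1 5)(2 4)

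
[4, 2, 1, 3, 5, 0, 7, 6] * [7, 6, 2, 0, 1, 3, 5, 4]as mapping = [0→1, 1→2, 2→6, 3→0, 4→3, 5→7, 6→4, 7→5]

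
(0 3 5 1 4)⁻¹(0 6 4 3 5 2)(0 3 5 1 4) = (0 5 1 2 3 6)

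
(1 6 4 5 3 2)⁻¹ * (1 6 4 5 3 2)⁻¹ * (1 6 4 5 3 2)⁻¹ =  (1 5)(2 4)(3 6)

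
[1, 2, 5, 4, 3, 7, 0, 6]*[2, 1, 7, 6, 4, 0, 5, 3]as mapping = [0→1, 1→7, 2→0, 3→4, 4→6, 5→3, 6→2, 7→5]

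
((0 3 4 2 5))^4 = (0 5 2 4 3)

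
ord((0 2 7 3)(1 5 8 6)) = 4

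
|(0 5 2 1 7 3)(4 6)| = 6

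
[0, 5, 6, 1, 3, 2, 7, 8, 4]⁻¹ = [0, 3, 5, 4, 8, 1, 2, 6, 7]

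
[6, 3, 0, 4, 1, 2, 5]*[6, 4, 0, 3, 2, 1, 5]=[5, 3, 6, 2, 4, 0, 1]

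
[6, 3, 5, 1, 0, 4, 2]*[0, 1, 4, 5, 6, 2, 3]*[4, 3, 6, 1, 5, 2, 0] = [1, 2, 6, 3, 4, 0, 5]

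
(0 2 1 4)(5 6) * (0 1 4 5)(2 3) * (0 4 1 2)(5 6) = (0 3)(1 6 4 2)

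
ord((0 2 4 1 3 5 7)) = 7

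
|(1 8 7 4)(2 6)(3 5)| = 4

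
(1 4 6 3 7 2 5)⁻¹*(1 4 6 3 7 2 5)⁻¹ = (1 2 3 4 5 7 6)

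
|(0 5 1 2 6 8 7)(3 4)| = 14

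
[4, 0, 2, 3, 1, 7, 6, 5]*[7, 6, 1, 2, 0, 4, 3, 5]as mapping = [0→0, 1→7, 2→1, 3→2, 4→6, 5→5, 6→3, 7→4]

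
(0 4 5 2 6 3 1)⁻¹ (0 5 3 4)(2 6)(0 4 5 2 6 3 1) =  (1 5 4 2)(3 6)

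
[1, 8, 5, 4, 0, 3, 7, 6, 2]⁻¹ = [4, 0, 8, 5, 3, 2, 7, 6, 1]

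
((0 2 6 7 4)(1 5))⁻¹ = (0 4 7 6 2)(1 5)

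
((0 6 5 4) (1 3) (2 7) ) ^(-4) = () 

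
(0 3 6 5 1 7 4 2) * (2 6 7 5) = (0 3 7 4 6 2)(1 5)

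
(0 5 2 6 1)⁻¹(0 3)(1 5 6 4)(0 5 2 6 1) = (0 2 1 4)(3 5)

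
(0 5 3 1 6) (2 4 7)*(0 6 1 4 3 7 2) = (0 5 7) (2 3 4) 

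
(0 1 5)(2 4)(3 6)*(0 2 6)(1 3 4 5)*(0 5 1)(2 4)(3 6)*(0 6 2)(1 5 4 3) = (0 2 5 3 4 1 6)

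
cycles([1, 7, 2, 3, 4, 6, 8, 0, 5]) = (0 1 7)(5 6 8)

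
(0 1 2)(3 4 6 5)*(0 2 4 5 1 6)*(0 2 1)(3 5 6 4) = (0 4 2 1 3 6)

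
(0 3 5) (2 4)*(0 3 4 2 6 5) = (0 4 6 5 3) 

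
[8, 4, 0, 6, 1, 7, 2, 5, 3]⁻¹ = [2, 4, 6, 8, 1, 7, 3, 5, 0]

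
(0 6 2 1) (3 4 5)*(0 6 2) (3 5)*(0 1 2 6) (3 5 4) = (0 6 1) (4 5) 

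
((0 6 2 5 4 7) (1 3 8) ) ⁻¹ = (0 7 4 5 2 6) (1 8 3) 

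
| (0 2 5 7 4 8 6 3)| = 8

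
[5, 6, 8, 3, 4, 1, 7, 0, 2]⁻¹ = [7, 5, 8, 3, 4, 0, 1, 6, 2]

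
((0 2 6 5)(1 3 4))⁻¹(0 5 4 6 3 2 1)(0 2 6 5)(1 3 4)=(0 1 5 4 6 3 2)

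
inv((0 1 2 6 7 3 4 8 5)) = (0 5 8 4 3 7 6 2 1)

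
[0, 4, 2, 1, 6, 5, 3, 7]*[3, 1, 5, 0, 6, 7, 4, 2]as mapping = [0→3, 1→6, 2→5, 3→1, 4→4, 5→7, 6→0, 7→2]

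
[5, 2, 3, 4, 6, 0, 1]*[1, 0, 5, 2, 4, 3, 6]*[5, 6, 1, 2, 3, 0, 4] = [2, 0, 1, 3, 4, 6, 5]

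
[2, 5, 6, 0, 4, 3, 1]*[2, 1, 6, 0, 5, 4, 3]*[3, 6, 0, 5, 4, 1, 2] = [2, 4, 5, 0, 1, 3, 6]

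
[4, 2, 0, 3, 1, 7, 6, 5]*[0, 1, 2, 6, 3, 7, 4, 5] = [3, 2, 0, 6, 1, 5, 4, 7]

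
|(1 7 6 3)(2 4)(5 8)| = 4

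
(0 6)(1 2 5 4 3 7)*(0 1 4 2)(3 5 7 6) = (0 3 6 1)(2 7 4 5)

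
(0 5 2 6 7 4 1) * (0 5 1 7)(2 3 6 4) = (0 1 5 3 6)(2 4 7)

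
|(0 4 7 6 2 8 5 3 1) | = 9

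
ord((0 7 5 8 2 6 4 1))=8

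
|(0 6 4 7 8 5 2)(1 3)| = 14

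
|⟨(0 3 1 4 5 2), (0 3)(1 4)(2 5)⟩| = 18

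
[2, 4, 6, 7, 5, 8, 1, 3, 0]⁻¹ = [8, 6, 0, 7, 1, 4, 2, 3, 5]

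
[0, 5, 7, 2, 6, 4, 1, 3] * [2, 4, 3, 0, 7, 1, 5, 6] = [2, 1, 6, 3, 5, 7, 4, 0]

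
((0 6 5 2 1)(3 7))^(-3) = (0 5 1 6 2)(3 7)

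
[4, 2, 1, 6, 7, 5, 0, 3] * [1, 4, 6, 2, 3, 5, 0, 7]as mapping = [0→3, 1→6, 2→4, 3→0, 4→7, 5→5, 6→1, 7→2]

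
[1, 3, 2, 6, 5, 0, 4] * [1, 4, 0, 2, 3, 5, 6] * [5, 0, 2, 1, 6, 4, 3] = [6, 2, 5, 3, 4, 0, 1]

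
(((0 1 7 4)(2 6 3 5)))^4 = ()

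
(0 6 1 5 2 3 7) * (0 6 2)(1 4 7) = (0 2 3 1 5)(4 7 6)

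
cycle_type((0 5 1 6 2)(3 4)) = 2.5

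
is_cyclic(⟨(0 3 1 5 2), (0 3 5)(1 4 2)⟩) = no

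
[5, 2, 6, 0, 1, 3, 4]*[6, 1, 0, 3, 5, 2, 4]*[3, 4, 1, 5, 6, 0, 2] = [1, 3, 6, 2, 4, 5, 0]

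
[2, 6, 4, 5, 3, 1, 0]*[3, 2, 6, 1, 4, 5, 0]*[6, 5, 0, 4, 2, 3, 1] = [1, 6, 2, 3, 5, 0, 4]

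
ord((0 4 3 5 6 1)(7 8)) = 6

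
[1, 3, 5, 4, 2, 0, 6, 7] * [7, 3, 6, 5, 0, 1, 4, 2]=[3, 5, 1, 0, 6, 7, 4, 2]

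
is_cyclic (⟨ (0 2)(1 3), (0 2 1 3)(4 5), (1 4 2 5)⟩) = no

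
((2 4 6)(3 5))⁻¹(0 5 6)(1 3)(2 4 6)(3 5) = (0 3 2)(1 5)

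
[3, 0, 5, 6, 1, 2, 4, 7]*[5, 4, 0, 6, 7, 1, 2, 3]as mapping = [0→6, 1→5, 2→1, 3→2, 4→4, 5→0, 6→7, 7→3]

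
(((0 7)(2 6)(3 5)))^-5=(0 7)(2 6)(3 5)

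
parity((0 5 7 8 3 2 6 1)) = odd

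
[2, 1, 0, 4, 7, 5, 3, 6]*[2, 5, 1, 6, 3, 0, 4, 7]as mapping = [0→1, 1→5, 2→2, 3→3, 4→7, 5→0, 6→6, 7→4]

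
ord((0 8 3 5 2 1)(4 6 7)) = 6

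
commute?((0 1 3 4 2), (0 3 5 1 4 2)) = no:(0 1 3 4 2)*(0 3 5 1 4 2) = (0 4)(1 5)(2 3), (0 3 5 1 4 2)*(0 1 3 4 2) = (0 4)(1 2)(3 5)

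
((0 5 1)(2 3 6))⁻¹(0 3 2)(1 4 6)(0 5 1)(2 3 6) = (0 4 2)(3 5 6)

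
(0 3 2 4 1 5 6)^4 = (0 1 3 5 2 6 4)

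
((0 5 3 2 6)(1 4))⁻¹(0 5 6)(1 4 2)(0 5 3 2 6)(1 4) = (0 5 3)(1 6 4)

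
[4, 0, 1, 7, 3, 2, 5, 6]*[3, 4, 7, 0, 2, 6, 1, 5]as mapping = [0→2, 1→3, 2→4, 3→5, 4→0, 5→7, 6→6, 7→1]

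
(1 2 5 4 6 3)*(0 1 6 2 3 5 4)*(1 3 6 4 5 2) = (0 3 4 1 6 2 5)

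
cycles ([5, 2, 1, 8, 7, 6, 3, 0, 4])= (0 5 6 3 8 4 7)(1 2)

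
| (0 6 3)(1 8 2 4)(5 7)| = 12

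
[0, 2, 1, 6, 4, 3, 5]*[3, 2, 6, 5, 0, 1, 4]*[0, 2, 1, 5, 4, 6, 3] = [5, 3, 1, 4, 0, 6, 2]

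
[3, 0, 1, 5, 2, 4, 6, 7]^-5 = [3, 0, 1, 5, 2, 4, 6, 7]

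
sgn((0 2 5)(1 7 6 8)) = -1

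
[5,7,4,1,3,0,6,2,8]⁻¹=[5,3,7,4,2,0,6,1,8]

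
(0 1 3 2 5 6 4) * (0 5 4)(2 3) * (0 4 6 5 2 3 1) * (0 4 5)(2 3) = (0 4 3 1 2 6 5)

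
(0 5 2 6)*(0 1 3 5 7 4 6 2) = (0 7 4 6 1 3 5)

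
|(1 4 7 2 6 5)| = 6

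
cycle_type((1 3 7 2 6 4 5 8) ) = 8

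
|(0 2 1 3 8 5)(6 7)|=6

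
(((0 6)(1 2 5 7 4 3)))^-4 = (1 5 4)(2 7 3)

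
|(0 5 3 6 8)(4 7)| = 10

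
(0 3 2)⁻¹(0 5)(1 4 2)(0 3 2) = (0 1 4)(3 5)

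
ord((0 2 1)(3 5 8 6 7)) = 15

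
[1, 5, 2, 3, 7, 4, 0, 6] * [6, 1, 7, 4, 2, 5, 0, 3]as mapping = [0→1, 1→5, 2→7, 3→4, 4→3, 5→2, 6→6, 7→0]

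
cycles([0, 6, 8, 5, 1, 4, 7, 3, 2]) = (1 6 7 3 5 4)(2 8)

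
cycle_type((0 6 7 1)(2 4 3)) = 3.4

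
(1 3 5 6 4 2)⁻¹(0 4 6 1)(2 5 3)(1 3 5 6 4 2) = (0 2 4 3)(1 6 5)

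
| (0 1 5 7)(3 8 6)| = 12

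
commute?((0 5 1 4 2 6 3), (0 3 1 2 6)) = no:(0 5 1 4 2 6 3) * (0 3 1 2 6) = (0 5 2)(1 4 6), (0 3 1 2 6) * (0 5 1 4 2 6 3) = (1 6 5)(2 3 4)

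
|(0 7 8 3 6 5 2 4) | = 8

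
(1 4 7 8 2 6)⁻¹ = (1 6 2 8 7 4)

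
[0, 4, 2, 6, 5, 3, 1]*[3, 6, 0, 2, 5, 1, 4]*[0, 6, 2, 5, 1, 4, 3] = [5, 4, 0, 1, 6, 2, 3]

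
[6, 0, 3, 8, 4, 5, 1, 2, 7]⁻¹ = [1, 6, 7, 2, 4, 5, 0, 8, 3]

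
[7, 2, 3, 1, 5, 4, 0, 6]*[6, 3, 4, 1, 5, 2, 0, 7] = [7, 4, 1, 3, 2, 5, 6, 0]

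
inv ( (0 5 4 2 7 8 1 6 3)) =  (0 3 6 1 8 7 2 4 5)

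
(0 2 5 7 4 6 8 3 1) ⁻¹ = (0 1 3 8 6 4 7 5 2) 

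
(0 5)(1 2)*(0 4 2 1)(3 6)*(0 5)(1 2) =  (1 2 5 4)(3 6)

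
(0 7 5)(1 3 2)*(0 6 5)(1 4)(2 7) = (0 2 4 1 3 7)(5 6)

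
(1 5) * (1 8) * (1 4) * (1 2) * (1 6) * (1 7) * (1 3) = (1 5 8 4 2 6 7 3)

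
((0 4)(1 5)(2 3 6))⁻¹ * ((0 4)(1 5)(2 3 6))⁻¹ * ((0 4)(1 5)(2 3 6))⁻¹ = (0 4)(1 5)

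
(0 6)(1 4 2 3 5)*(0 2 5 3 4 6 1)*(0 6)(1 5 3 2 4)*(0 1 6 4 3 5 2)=(0 2 6 3)(4 5)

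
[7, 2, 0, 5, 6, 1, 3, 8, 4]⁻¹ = [2, 5, 1, 6, 8, 3, 4, 0, 7]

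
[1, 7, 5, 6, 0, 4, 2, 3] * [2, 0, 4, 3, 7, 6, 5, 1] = [0, 1, 6, 5, 2, 7, 4, 3]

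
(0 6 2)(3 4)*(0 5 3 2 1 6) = (1 6)(2 5 3 4)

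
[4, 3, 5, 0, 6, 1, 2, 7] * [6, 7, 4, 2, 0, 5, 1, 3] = [0, 2, 5, 6, 1, 7, 4, 3] 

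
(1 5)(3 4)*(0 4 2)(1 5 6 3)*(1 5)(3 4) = (0 3 2)(1 6 4 5)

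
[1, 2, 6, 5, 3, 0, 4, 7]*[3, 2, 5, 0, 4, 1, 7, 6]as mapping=[0→2, 1→5, 2→7, 3→1, 4→0, 5→3, 6→4, 7→6]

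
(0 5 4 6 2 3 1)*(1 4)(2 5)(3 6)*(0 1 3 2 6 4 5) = (0 6)(2 4)(3 5)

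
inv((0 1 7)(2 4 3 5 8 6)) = (0 7 1)(2 6 8 5 3 4)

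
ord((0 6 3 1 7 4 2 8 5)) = 9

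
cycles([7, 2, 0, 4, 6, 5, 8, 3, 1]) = (0 7 3 4 6 8 1 2)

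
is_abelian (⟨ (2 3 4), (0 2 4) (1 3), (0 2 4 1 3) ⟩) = no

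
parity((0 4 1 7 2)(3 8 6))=even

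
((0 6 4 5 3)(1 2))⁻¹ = (0 3 5 4 6)(1 2)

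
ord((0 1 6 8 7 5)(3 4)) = 6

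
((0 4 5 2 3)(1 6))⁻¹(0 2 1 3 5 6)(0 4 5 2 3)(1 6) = (0 2 1 4 3 6)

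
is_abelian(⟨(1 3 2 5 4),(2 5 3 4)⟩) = no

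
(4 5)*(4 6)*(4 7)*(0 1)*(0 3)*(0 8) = (0 1 3 8)(4 5 6 7)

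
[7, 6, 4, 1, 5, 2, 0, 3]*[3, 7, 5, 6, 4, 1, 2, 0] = [0, 2, 4, 7, 1, 5, 3, 6]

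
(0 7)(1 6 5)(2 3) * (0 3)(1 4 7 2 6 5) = (0 2)(1 5 4 7 3 6)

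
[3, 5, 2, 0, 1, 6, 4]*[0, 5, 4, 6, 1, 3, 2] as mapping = [0→6, 1→3, 2→4, 3→0, 4→5, 5→2, 6→1] 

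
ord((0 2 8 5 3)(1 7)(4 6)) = 10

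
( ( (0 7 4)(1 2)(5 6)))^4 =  (0 7 4)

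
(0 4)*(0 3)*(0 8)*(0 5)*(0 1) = (0 4 3 8 5 1)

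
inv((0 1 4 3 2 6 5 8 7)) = (0 7 8 5 6 2 3 4 1)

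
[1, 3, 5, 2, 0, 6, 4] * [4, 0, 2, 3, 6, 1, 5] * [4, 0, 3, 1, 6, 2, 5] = [4, 1, 0, 3, 6, 2, 5]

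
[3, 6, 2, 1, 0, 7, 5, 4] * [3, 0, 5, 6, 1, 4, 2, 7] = [6, 2, 5, 0, 3, 7, 4, 1]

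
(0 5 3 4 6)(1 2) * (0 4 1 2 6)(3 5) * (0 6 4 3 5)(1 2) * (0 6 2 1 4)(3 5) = (0 3 1)(2 4)(5 6)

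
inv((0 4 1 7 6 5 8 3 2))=(0 2 3 8 5 6 7 1 4)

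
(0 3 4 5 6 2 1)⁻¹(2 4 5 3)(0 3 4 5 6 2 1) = (1 5 6 4)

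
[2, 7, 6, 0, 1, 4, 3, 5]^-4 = [0, 1, 2, 3, 4, 5, 6, 7]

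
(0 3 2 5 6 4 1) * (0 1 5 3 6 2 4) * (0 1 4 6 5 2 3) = (0 5 3 6 1 4 2)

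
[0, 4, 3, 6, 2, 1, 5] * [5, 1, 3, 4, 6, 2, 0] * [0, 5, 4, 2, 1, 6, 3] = [6, 3, 1, 0, 2, 5, 4]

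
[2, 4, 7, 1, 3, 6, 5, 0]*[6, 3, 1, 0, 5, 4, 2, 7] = [1, 5, 7, 3, 0, 2, 4, 6]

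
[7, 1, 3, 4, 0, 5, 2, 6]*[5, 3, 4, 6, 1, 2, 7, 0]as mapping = [0→0, 1→3, 2→6, 3→1, 4→5, 5→2, 6→4, 7→7]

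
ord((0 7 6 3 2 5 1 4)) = 8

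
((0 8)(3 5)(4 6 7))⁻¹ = (0 8)(3 5)(4 7 6)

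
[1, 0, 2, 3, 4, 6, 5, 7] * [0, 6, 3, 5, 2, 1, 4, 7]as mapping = [0→6, 1→0, 2→3, 3→5, 4→2, 5→4, 6→1, 7→7]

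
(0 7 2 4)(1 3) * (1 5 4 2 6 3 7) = (0 1 7 6 3 5 4)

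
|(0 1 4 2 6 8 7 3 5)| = 9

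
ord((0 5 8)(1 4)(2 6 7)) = 6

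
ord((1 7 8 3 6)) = 5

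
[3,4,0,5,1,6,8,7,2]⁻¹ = [2,4,8,0,1,3,5,7,6]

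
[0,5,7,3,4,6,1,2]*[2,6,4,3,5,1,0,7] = [2,1,7,3,5,0,6,4]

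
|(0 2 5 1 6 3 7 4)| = 8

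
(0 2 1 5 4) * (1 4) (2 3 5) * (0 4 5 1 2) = (0 3 1) (2 5) 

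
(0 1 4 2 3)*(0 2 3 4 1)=(2 4 3)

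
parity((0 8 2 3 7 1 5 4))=odd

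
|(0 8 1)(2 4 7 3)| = 12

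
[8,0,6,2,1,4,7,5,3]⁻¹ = [1,4,3,8,5,7,2,6,0]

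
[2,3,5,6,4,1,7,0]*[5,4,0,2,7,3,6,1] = [0,2,3,6,7,4,1,5]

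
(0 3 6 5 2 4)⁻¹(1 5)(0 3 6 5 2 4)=(1 2)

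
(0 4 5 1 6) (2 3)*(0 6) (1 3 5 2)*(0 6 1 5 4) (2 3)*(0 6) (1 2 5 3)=(0 6 2 4 1) 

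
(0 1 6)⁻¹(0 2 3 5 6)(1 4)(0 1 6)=(0 1 2 3 5)(4 6)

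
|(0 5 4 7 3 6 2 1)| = 8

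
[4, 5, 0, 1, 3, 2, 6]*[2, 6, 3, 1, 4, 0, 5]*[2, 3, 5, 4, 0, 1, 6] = [0, 2, 5, 6, 3, 4, 1]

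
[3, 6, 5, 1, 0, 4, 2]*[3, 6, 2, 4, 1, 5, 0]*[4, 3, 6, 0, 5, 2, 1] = [5, 4, 2, 1, 0, 3, 6]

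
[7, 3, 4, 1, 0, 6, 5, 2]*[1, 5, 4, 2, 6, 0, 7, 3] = [3, 2, 6, 5, 1, 7, 0, 4]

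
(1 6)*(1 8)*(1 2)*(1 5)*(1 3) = (1 6 8 2 5 3)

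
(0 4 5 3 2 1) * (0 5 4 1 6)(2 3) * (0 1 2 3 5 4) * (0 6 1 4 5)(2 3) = (0 3)(1 5 2)(4 6)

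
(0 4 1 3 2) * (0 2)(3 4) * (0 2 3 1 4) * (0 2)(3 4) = (0 1 2 4 3)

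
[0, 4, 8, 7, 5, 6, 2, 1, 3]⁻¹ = [0, 7, 6, 8, 1, 4, 5, 3, 2]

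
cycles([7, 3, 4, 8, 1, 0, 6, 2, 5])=(0 7 2 4 1 3 8 5)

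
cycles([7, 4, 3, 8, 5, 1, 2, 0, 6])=(0 7)(1 4 5)(2 3 8 6)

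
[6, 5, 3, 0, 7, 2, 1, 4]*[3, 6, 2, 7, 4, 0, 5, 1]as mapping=[0→5, 1→0, 2→7, 3→3, 4→1, 5→2, 6→6, 7→4]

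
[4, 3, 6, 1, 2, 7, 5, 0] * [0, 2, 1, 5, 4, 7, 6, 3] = [4, 5, 6, 2, 1, 3, 7, 0]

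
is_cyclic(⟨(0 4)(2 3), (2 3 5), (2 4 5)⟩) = no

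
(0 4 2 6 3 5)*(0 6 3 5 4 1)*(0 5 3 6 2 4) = (0 1 5 2 6 3) 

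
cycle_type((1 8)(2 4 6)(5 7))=2^2.3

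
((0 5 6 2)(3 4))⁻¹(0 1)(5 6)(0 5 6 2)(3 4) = (1 5)(2 6)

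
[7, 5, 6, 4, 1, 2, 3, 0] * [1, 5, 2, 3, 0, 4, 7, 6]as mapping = [0→6, 1→4, 2→7, 3→0, 4→5, 5→2, 6→3, 7→1]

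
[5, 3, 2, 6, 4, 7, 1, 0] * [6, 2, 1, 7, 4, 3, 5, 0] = [3, 7, 1, 5, 4, 0, 2, 6]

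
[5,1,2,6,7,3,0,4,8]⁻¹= [6,1,2,5,7,0,3,4,8]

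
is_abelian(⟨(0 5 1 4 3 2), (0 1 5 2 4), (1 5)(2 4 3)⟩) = no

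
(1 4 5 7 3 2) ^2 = (1 5 3) (2 4 7) 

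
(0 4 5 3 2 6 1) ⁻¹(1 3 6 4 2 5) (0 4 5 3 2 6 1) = (0 2 1 5 6 3) 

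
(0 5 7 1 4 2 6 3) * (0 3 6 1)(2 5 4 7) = (0 4 5 2 1 7)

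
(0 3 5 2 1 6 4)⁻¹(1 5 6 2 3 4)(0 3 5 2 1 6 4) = (0 6 2 4 1 5)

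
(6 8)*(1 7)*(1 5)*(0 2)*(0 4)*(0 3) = (0 2 4 3)(1 7 5)(6 8)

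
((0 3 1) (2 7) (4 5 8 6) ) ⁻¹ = (0 1 3) (2 7) (4 6 8 5) 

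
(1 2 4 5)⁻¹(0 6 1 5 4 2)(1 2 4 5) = (0 6 2 1 5 4)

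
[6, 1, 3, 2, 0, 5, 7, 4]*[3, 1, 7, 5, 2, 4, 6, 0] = [6, 1, 5, 7, 3, 4, 0, 2]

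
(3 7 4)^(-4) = (3 4 7)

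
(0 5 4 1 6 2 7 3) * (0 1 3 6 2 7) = (0 5 4 3 1 2)(6 7)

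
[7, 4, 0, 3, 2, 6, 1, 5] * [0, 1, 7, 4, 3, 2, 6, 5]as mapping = [0→5, 1→3, 2→0, 3→4, 4→7, 5→6, 6→1, 7→2]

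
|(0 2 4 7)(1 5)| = 4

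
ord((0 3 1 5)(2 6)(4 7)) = 4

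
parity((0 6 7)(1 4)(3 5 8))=odd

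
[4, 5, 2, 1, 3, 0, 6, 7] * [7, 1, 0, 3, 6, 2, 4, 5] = [6, 2, 0, 1, 3, 7, 4, 5]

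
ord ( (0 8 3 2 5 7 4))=7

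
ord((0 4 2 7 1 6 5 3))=8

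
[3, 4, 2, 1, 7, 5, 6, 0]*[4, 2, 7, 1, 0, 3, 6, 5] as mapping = [0→1, 1→0, 2→7, 3→2, 4→5, 5→3, 6→6, 7→4] 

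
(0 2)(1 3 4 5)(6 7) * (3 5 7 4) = (0 2)(1 5)(4 7 6)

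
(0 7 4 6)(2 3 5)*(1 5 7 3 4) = (0 3 7 1 5 2 4 6)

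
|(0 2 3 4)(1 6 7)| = 12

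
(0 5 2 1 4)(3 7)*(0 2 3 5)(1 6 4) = (2 6 4)(3 7 5)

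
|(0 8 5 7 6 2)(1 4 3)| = 6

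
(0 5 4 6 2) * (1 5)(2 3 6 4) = (0 1 5 2)(3 6)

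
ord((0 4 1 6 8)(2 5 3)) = 15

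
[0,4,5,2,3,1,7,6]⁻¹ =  [0,5,3,4,1,2,7,6]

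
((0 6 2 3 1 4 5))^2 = (0 2 1 5 6 3 4)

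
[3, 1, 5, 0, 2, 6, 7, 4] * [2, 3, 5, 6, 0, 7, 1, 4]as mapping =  [0→6, 1→3, 2→7, 3→2, 4→5, 5→1, 6→4, 7→0]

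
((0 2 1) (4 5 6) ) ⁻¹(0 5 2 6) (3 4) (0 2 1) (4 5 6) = (1 4 2 6) (3 5) 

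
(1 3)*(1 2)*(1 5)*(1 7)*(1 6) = (1 3 2 5 7 6)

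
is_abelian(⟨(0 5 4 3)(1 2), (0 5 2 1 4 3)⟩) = no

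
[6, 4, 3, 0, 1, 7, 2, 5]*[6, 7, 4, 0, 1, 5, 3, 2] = [3, 1, 0, 6, 7, 2, 4, 5]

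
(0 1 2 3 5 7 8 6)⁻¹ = (0 6 8 7 5 3 2 1)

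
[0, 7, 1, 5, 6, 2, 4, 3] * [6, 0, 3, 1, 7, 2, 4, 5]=[6, 5, 0, 2, 4, 3, 7, 1]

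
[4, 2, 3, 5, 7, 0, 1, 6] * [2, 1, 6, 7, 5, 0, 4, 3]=[5, 6, 7, 0, 3, 2, 1, 4]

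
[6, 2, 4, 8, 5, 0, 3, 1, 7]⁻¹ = [5, 7, 1, 6, 2, 4, 0, 8, 3]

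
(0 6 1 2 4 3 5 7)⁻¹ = (0 7 5 3 4 2 1 6)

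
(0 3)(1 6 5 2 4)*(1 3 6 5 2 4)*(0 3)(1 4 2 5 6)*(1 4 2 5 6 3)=(0 4)(1 3)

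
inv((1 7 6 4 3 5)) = (1 5 3 4 6 7)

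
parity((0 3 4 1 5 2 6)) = even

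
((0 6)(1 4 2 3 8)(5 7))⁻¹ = (0 6)(1 8 3 2 4)(5 7)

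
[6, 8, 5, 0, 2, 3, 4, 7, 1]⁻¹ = [3, 8, 4, 5, 6, 2, 0, 7, 1]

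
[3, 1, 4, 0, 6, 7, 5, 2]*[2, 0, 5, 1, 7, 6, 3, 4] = [1, 0, 7, 2, 3, 4, 6, 5] 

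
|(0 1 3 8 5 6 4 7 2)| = 9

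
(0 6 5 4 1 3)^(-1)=(0 3 1 4 5 6)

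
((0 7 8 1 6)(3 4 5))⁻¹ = (0 6 1 8 7)(3 5 4)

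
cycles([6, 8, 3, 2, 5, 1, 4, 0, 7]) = (0 6 4 5 1 8 7)(2 3)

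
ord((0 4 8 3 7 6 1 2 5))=9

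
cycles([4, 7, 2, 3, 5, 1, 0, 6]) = (0 4 5 1 7 6)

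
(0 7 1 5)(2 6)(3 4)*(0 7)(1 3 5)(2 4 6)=(3 6 4 5 7)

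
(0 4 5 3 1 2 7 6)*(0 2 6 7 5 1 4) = (1 6 2 5 3 4)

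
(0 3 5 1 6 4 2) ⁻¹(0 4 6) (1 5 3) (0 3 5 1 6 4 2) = (1 5 6) (2 4 3) 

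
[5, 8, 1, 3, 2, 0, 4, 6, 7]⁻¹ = [5, 2, 4, 3, 6, 0, 7, 8, 1]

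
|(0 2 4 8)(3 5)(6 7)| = 4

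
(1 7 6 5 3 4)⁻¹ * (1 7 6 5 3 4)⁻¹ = (1 3 6)(4 5 7)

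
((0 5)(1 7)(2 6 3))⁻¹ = (0 5)(1 7)(2 3 6)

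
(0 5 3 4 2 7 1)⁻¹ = (0 1 7 2 4 3 5)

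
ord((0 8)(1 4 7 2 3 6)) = 6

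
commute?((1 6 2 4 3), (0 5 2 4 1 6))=no:(1 6 2 4 3) * (0 5 2 4 1 6)=(0 5 2 1)(3 6 4), (0 5 2 4 1 6) * (1 6 2 4 3)=(0 5 4 6)(1 2 3)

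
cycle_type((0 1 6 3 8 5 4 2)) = 8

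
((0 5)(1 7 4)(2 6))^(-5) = (0 5)(1 7 4)(2 6)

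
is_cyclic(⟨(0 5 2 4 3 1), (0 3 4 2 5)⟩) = no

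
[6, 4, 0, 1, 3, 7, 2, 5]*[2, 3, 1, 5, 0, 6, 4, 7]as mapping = [0→4, 1→0, 2→2, 3→3, 4→5, 5→7, 6→1, 7→6]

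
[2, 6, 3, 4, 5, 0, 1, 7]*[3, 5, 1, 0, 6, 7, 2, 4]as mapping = [0→1, 1→2, 2→0, 3→6, 4→7, 5→3, 6→5, 7→4]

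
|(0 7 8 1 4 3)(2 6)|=6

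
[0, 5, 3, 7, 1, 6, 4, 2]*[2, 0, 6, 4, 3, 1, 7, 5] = [2, 1, 4, 5, 0, 7, 3, 6]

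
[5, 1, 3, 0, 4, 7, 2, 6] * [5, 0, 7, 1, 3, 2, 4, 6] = [2, 0, 1, 5, 3, 6, 7, 4]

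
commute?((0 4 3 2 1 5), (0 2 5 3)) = no:(0 4 3 2 1 5) * (0 2 5 3) = (0 4)(1 3 5 2), (0 2 5 3) * (0 4 3 2 1 5) = (0 1 5 2)(3 4)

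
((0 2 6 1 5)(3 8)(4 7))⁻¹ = (0 5 1 6 2)(3 8)(4 7)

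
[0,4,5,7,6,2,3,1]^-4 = [0,4,2,7,6,5,3,1]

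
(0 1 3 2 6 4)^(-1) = (0 4 6 2 3 1)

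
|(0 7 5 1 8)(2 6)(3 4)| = 10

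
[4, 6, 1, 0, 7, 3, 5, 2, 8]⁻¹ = [3, 2, 7, 5, 0, 6, 1, 4, 8]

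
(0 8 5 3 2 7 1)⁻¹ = (0 1 7 2 3 5 8)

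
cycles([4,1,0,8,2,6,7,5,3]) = (0 4 2)(3 8)(5 6 7)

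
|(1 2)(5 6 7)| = 6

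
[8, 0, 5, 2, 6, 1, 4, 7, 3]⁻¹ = [1, 5, 3, 8, 6, 2, 4, 7, 0]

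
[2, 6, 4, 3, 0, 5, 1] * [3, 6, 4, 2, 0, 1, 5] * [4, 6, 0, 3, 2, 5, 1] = [2, 5, 4, 0, 3, 6, 1]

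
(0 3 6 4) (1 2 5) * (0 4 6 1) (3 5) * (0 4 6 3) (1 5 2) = (0 2) (3 5 4 6) 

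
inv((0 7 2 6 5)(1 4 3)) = (0 5 6 2 7)(1 3 4)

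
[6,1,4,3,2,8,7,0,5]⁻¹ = [7,1,4,3,2,8,0,6,5]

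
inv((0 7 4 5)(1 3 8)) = (0 5 4 7)(1 8 3)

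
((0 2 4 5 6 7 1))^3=(0 5 1 4 7 2 6)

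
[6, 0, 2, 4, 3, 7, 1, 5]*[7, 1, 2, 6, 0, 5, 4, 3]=[4, 7, 2, 0, 6, 3, 1, 5]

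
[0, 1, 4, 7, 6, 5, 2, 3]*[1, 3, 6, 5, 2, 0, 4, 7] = [1, 3, 2, 7, 4, 0, 6, 5]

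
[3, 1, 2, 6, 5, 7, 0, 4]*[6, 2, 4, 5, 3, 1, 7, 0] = [5, 2, 4, 7, 1, 0, 6, 3] 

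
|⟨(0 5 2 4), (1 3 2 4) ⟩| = 120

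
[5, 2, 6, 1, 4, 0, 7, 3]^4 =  [0, 3, 1, 7, 4, 5, 2, 6]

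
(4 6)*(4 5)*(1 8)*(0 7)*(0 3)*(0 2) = (0 7 3 2)(1 8)(4 6 5)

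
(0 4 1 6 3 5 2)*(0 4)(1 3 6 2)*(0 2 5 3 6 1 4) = (0 2)(1 5 4 6)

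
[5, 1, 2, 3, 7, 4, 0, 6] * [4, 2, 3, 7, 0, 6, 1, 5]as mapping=[0→6, 1→2, 2→3, 3→7, 4→5, 5→0, 6→4, 7→1]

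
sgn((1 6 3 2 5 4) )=-1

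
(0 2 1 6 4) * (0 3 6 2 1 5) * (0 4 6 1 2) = (0 2 5 4 3 1)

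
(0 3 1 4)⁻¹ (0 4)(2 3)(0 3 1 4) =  (0 3)(1 2)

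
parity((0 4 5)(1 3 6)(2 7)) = odd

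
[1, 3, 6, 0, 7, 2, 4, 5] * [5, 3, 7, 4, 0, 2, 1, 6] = [3, 4, 1, 5, 6, 7, 0, 2]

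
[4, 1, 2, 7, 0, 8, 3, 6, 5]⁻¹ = [4, 1, 2, 6, 0, 8, 7, 3, 5]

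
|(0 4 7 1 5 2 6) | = 7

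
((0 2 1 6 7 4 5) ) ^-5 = (0 1 7 5 2 6 4) 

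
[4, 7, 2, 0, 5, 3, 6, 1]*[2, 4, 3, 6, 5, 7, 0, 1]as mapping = [0→5, 1→1, 2→3, 3→2, 4→7, 5→6, 6→0, 7→4]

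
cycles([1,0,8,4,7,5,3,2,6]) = (0 1)(2 8 6 3 4 7)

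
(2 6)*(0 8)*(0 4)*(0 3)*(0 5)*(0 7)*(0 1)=(0 8 4 3 5 7 1)(2 6)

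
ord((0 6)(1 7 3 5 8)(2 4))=10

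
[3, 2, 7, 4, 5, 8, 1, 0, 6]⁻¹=[7, 6, 1, 0, 3, 4, 8, 2, 5]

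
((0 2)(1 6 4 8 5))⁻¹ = (0 2)(1 5 8 4 6)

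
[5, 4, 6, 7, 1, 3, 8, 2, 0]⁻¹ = [8, 4, 7, 5, 1, 0, 2, 3, 6]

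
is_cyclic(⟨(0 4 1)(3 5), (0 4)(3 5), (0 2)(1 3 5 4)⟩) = no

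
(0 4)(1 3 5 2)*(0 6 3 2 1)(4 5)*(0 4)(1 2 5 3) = (0 3)(1 5 2 4 6)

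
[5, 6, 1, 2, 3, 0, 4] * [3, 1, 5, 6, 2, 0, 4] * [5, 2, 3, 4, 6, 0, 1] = [5, 6, 2, 0, 1, 4, 3]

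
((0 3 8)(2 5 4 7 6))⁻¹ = (0 8 3)(2 6 7 4 5)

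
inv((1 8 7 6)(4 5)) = (1 6 7 8)(4 5)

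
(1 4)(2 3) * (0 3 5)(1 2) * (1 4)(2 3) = (0 2 5)(3 4)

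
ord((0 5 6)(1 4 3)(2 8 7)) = 3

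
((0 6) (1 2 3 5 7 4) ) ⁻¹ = (0 6) (1 4 7 5 3 2) 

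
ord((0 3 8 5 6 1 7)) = 7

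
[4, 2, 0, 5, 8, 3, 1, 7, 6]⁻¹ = [2, 6, 1, 5, 0, 3, 8, 7, 4]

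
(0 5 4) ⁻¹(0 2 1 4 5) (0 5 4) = (0 4 5 2 1) 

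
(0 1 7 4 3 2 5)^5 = (0 2 4 1 5 3 7)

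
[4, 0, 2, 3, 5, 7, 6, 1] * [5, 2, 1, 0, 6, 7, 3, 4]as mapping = [0→6, 1→5, 2→1, 3→0, 4→7, 5→4, 6→3, 7→2]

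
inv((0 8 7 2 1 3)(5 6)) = (0 3 1 2 7 8)(5 6)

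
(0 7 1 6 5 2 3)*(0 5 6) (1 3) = (0 7 3 5 2 1) 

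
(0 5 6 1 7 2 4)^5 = (0 2 1 5 4 7 6)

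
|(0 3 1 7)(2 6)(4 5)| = 4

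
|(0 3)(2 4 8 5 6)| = 10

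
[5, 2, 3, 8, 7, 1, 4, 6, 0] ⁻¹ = [8, 5, 1, 2, 6, 0, 7, 4, 3] 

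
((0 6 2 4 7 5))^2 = (0 2 7)(4 5 6)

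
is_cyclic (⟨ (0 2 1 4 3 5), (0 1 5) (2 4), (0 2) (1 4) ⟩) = no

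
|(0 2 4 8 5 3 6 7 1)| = 9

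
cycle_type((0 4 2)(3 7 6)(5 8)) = 2.3^2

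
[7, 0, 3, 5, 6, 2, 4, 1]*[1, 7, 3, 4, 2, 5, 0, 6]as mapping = [0→6, 1→1, 2→4, 3→5, 4→0, 5→3, 6→2, 7→7]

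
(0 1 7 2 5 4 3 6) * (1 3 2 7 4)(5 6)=(0 3 5 1 4 2 6)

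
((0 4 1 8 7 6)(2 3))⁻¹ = (0 6 7 8 1 4)(2 3)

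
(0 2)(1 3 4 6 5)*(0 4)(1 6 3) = (0 2 4 3)(5 6)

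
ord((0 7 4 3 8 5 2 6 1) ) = 9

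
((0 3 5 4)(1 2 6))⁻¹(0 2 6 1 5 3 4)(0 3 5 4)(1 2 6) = (0 3 6 1 2 4 5)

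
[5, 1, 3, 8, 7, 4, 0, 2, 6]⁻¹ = [6, 1, 7, 2, 5, 0, 8, 4, 3]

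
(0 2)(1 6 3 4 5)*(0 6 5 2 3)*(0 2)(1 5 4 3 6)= (0 6 2 1 4)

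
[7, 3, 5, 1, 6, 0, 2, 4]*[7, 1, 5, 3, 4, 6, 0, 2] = [2, 3, 6, 1, 0, 7, 5, 4]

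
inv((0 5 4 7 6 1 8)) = (0 8 1 6 7 4 5)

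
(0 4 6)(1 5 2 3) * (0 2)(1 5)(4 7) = (0 7 4 6 2 3 5)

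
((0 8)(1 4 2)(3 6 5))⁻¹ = (0 8)(1 2 4)(3 5 6)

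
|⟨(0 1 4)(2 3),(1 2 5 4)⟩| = 720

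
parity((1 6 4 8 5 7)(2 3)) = even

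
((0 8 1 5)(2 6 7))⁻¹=(0 5 1 8)(2 7 6)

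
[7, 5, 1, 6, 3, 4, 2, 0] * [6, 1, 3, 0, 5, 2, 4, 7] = [7, 2, 1, 4, 0, 5, 3, 6]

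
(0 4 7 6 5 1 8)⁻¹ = (0 8 1 5 6 7 4)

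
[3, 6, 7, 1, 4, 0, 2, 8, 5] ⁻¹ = [5, 3, 6, 0, 4, 8, 1, 2, 7] 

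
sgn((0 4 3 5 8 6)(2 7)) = 1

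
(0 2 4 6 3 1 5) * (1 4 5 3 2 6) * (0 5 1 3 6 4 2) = (0 4 3 2 1 6) 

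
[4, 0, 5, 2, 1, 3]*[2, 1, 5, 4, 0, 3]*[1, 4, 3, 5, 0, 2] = [1, 3, 5, 2, 4, 0]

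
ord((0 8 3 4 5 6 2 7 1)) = 9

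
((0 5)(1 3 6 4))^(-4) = ()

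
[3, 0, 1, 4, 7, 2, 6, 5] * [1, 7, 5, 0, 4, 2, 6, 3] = [0, 1, 7, 4, 3, 5, 6, 2]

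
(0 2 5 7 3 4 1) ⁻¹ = (0 1 4 3 7 5 2) 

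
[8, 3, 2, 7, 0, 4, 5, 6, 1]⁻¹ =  [4, 8, 2, 1, 5, 6, 7, 3, 0]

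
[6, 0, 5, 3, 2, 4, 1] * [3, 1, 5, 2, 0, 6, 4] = [4, 3, 6, 2, 5, 0, 1]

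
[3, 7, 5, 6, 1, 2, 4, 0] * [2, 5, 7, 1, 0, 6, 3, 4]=[1, 4, 6, 3, 5, 7, 0, 2]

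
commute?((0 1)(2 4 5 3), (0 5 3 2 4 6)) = no:(0 1)(2 4 5 3) * (0 5 3 2 4 6) = (0 1 5 2 6)(3 4), (0 5 3 2 4 6) * (0 1)(2 4 5 3) = (0 3 4 6 1)(2 5)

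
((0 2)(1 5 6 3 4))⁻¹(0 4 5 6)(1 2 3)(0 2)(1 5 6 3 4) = (0 4 5)(1 6 3 2)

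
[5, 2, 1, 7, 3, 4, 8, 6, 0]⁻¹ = [8, 2, 1, 4, 5, 0, 7, 3, 6]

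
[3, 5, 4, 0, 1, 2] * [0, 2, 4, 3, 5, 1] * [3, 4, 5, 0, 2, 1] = [0, 4, 1, 3, 5, 2]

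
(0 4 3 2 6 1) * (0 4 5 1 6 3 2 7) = (0 5 1 4 2 3 7)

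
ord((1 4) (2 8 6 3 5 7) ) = 6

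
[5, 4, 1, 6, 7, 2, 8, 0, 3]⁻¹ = [7, 2, 5, 8, 1, 0, 3, 4, 6]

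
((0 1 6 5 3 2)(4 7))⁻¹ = (0 2 3 5 6 1)(4 7)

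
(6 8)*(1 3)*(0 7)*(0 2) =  (0 7 2)(1 3)(6 8)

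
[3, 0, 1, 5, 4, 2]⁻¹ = [1, 2, 5, 0, 4, 3]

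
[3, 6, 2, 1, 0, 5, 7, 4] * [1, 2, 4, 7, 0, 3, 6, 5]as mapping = [0→7, 1→6, 2→4, 3→2, 4→1, 5→3, 6→5, 7→0]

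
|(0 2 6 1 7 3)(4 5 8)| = 6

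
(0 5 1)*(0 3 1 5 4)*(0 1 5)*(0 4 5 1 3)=(0 5 4 3 1)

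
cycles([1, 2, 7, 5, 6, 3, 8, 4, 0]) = (0 1 2 7 4 6 8)(3 5)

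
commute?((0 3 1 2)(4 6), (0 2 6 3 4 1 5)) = no:(0 3 1 2)(4 6)*(0 2 6 3 4 1 5) = (0 4 3 5)(1 6), (0 2 6 3 4 1 5)*(0 3 1 2)(4 6) = (1 5 3 6)(2 4)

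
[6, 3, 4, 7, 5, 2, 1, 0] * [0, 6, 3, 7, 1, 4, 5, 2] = [5, 7, 1, 2, 4, 3, 6, 0]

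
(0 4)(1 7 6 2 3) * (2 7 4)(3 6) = (0 2 6 7 3 1 4)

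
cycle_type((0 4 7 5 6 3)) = 6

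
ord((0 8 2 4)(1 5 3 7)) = 4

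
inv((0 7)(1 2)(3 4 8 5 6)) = (0 7)(1 2)(3 6 5 8 4)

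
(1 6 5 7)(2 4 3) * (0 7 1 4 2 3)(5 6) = (0 7 4)(1 5)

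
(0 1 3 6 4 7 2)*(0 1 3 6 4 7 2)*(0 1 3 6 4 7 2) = (0 6 2 3 7 1 4) 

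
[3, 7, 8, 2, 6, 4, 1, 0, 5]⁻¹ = [7, 6, 3, 0, 5, 8, 4, 1, 2]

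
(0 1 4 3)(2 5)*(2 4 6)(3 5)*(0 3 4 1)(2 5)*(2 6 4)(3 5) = (1 4 6 3 5)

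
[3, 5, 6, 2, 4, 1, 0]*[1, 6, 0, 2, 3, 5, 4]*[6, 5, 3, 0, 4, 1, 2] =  [3, 1, 4, 6, 0, 2, 5]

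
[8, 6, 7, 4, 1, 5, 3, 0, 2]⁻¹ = [7, 4, 8, 6, 3, 5, 1, 2, 0]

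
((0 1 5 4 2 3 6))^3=(0 4 6 5 3 1 2)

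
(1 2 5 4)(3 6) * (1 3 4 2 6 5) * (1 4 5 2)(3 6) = (1 3 2 4 6 5)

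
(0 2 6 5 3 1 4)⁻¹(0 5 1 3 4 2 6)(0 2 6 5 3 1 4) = (0 6 5 2 3 4 1)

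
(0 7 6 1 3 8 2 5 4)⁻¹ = (0 4 5 2 8 3 1 6 7)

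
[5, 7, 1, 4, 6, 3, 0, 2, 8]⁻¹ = [6, 2, 7, 5, 3, 0, 4, 1, 8]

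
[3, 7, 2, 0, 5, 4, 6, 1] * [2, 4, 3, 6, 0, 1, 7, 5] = [6, 5, 3, 2, 1, 0, 7, 4]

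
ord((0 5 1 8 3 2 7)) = 7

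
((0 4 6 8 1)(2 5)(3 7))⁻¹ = (0 1 8 6 4)(2 5)(3 7)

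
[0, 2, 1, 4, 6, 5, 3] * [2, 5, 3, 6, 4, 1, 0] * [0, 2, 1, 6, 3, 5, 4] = [1, 6, 5, 3, 0, 2, 4]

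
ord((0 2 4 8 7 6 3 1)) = 8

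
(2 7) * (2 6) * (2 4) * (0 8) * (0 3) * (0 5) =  (0 8 3 5)(2 7 6 4)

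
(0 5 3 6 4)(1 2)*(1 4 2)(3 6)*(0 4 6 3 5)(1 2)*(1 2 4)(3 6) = (1 4)(2 3 5 6)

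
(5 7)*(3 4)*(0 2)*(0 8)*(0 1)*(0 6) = (0 2 8 1 6)(3 4)(5 7)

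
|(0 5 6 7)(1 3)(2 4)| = 4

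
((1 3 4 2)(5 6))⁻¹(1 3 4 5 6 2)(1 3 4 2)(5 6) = (1 3 4 2 6 5)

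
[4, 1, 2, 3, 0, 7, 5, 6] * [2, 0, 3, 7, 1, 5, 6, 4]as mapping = [0→1, 1→0, 2→3, 3→7, 4→2, 5→4, 6→5, 7→6]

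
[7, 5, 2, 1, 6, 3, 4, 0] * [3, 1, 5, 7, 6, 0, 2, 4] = [4, 0, 5, 1, 2, 7, 6, 3]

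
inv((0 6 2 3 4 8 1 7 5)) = (0 5 7 1 8 4 3 2 6)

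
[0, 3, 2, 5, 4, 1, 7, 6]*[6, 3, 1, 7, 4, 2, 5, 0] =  [6, 7, 1, 2, 4, 3, 0, 5]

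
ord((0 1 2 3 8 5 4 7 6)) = 9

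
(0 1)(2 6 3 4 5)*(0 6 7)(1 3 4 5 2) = (0 3 5 1 6 4 2 7)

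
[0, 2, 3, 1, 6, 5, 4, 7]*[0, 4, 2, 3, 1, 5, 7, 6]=[0, 2, 3, 4, 7, 5, 1, 6]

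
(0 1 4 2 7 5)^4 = (0 7 4)(1 5 2)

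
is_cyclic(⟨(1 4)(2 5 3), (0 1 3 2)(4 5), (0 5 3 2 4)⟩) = no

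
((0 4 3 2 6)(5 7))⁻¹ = (0 6 2 3 4)(5 7)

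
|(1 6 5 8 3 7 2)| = 7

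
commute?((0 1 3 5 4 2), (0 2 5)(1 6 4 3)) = no:(0 1 3 5 4 2) * (0 2 5)(1 6 4 3) = (0 6 4 5 3), (0 2 5)(1 6 4 3) * (0 1 3 5 4 2) = (1 6 2 4 5)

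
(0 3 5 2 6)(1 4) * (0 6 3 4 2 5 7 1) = (0 4)(1 2 3 7)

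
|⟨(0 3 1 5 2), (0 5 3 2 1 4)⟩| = 720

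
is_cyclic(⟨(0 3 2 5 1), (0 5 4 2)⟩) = no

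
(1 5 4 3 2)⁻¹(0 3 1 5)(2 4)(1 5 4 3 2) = (0 2 5 4)(1 3)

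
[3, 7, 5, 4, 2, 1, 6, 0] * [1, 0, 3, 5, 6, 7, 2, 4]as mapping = [0→5, 1→4, 2→7, 3→6, 4→3, 5→0, 6→2, 7→1]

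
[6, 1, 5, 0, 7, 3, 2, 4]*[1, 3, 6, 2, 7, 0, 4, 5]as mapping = [0→4, 1→3, 2→0, 3→1, 4→5, 5→2, 6→6, 7→7]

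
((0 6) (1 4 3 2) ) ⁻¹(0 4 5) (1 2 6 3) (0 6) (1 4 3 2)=(0 2 4 1) (3 5 6) 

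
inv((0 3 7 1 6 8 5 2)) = (0 2 5 8 6 1 7 3)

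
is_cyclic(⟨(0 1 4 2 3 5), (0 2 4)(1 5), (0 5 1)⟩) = no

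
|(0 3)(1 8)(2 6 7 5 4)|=10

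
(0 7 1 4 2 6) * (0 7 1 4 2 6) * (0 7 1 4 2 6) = (0 4)(1 6)(2 7)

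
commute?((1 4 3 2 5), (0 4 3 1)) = no:(1 4 3 2 5)*(0 4 3 1) = (0 4 1 3 2 5), (0 4 3 1)*(1 4 3 2 5) = (0 3 4 2 5 1)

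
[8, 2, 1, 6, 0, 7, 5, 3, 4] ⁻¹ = [4, 2, 1, 7, 8, 6, 3, 5, 0] 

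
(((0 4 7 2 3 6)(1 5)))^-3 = (0 2)(1 5)(3 4)(6 7)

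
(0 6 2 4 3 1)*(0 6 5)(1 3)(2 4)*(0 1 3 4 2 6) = (0 5 1)(2 6)(3 4)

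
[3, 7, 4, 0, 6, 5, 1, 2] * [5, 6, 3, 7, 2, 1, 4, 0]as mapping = [0→7, 1→0, 2→2, 3→5, 4→4, 5→1, 6→6, 7→3]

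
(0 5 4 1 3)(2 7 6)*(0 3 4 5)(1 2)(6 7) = (1 4 2 6)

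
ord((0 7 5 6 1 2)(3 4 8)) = 6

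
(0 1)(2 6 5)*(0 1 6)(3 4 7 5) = (0 6 3 4 7 5 2)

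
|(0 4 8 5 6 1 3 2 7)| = 9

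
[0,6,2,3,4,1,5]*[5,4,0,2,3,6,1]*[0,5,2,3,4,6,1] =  [6,5,0,2,3,4,1]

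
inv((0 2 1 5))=(0 5 1 2)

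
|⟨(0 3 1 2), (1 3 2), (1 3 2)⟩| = 24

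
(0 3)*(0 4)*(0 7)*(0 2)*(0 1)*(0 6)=(0 3 4 7 2 1 6)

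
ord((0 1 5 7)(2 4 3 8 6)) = 20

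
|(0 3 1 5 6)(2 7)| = 10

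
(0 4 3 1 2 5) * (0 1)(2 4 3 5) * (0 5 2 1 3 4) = (0 4 2 1)(3 5)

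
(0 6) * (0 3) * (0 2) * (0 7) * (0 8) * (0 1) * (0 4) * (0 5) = (0 6 3 2 7 8 1 4 5)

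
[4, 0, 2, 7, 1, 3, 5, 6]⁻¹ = [1, 4, 2, 5, 0, 6, 7, 3]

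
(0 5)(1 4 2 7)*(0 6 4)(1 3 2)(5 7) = (0 7 3 2 5 6 4 1)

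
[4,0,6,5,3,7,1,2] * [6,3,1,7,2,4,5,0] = [2,6,5,4,7,0,3,1]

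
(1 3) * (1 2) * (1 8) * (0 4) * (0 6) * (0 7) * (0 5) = (0 4 6 7 5) (1 3 2 8) 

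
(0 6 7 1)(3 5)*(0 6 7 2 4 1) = (0 7)(1 6 2 4)(3 5)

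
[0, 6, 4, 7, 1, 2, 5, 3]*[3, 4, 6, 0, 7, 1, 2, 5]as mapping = [0→3, 1→2, 2→7, 3→5, 4→4, 5→6, 6→1, 7→0]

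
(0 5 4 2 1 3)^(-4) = (0 4 1)(2 3 5)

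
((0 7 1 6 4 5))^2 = (0 1 4)(5 7 6)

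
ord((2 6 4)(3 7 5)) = 3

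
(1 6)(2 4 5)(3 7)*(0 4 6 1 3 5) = (0 4)(2 6 3 7 5)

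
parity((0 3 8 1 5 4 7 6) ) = odd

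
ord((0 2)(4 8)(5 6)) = 2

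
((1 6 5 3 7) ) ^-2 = (1 3 6 7 5) 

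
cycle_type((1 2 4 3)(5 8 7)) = 3.4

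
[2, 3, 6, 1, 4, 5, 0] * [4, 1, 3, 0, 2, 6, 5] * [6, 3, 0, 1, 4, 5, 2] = [1, 6, 5, 3, 0, 2, 4] 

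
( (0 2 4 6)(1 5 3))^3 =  (0 6 4 2)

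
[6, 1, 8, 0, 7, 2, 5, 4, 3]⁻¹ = [3, 1, 5, 8, 7, 6, 0, 4, 2]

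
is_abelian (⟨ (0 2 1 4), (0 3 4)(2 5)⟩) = no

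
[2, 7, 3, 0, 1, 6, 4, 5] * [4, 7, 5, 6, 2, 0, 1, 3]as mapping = [0→5, 1→3, 2→6, 3→4, 4→7, 5→1, 6→2, 7→0]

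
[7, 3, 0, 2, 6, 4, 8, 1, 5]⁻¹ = [2, 7, 3, 1, 5, 8, 4, 0, 6]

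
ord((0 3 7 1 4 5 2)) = 7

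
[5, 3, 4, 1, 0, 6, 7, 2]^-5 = [5, 3, 4, 1, 0, 6, 7, 2]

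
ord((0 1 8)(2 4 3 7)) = 12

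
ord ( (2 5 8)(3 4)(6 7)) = 6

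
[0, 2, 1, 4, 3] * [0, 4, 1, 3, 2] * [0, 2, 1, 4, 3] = [0, 2, 3, 1, 4]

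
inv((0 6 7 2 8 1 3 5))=(0 5 3 1 8 2 7 6)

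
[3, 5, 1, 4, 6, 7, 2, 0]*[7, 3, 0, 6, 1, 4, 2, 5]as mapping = [0→6, 1→4, 2→3, 3→1, 4→2, 5→5, 6→0, 7→7]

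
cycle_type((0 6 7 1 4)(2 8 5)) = 3.5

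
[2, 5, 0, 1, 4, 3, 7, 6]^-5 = [2, 5, 0, 1, 4, 3, 7, 6]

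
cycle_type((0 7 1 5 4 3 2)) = 7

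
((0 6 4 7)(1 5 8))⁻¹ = (0 7 4 6)(1 8 5)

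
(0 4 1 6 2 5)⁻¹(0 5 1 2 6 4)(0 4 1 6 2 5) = (0 6 5 2 1 4)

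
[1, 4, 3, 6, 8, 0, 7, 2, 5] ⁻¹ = [5, 0, 7, 2, 1, 8, 3, 6, 4] 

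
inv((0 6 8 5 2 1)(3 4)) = (0 1 2 5 8 6)(3 4)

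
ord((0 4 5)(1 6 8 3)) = 12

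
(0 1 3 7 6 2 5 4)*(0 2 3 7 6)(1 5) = (0 5 4 2 1 7)(3 6)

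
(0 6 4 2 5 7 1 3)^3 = (0 2 1 6 5 3 4 7)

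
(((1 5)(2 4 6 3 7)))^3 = (1 5)(2 3 4 7 6)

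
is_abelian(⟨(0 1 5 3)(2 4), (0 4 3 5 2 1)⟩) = no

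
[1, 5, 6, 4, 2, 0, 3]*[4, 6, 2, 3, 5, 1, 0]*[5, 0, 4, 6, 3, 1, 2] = [2, 0, 5, 1, 4, 3, 6]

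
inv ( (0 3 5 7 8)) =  (0 8 7 5 3)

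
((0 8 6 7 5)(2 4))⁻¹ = (0 5 7 6 8)(2 4)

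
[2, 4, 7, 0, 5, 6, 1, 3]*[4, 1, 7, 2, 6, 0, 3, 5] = [7, 6, 5, 4, 0, 3, 1, 2]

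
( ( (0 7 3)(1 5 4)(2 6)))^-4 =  (0 3 7)(1 4 5)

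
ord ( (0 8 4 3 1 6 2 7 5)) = 9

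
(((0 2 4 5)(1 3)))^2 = (0 4)(2 5)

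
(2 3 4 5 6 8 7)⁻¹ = (2 7 8 6 5 4 3)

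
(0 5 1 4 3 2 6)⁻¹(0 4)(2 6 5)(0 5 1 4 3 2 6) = (0 1 6)(3 5)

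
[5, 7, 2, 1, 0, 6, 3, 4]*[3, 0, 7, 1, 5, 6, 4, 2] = [6, 2, 7, 0, 3, 4, 1, 5]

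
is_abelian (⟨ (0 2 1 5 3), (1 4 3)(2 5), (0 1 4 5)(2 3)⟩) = no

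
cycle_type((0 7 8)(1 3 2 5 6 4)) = 3.6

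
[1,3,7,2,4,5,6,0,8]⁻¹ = [7,0,3,1,4,5,6,2,8]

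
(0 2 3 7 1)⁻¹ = (0 1 7 3 2)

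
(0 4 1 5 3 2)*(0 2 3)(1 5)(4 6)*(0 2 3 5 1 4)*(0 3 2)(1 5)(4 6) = (0 4 5)(1 6 3)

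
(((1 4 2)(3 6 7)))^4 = (1 4 2)(3 6 7)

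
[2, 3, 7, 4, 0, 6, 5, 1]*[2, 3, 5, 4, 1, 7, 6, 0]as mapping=[0→5, 1→4, 2→0, 3→1, 4→2, 5→6, 6→7, 7→3]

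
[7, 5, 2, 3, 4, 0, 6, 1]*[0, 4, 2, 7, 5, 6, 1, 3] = [3, 6, 2, 7, 5, 0, 1, 4]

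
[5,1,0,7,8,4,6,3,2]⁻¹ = [2,1,8,7,5,0,6,3,4]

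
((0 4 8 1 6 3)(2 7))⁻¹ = (0 3 6 1 8 4)(2 7)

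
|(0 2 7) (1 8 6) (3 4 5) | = 3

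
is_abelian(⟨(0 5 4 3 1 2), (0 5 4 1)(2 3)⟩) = no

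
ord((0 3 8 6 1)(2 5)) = 10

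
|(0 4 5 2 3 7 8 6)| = 8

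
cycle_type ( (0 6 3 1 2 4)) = 6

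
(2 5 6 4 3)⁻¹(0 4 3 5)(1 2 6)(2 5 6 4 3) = (0 3 2 6)(1 5 4)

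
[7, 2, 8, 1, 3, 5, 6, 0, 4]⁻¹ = [7, 3, 1, 4, 8, 5, 6, 0, 2]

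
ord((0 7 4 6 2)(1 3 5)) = 15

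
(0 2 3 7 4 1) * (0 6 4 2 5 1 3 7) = (0 5 1 6 4 3)(2 7)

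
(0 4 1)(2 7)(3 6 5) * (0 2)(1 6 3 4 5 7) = (0 5 4 6 7)(1 2)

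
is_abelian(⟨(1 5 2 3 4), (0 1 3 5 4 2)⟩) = no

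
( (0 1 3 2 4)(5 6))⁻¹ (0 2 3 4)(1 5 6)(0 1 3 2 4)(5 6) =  (0 1 4 2)(3 6 5)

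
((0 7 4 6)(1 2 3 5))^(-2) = (0 4)(1 3)(2 5)(6 7)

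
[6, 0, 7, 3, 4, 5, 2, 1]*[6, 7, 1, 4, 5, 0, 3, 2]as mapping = [0→3, 1→6, 2→2, 3→4, 4→5, 5→0, 6→1, 7→7]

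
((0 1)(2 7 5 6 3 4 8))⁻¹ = (0 1)(2 8 4 3 6 5 7)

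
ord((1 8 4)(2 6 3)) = 3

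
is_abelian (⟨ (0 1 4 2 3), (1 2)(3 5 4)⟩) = no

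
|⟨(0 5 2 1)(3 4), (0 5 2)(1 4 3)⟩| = 360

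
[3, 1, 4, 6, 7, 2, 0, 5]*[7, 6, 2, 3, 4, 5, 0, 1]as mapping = [0→3, 1→6, 2→4, 3→0, 4→1, 5→2, 6→7, 7→5]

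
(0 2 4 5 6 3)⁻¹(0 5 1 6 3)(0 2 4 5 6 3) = (0 2 6 1 3)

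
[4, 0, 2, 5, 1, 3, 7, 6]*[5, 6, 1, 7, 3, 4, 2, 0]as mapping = [0→3, 1→5, 2→1, 3→4, 4→6, 5→7, 6→0, 7→2]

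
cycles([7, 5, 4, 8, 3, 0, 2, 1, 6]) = (0 7 1 5)(2 4 3 8 6)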